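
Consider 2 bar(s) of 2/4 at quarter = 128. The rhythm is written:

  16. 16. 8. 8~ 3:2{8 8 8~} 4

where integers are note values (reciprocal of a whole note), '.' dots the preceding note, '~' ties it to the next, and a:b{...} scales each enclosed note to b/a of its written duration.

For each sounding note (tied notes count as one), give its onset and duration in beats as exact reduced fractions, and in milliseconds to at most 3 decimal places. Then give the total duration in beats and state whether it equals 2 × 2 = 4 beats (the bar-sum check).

1) 0.0ms=0b +175.781ms=3/8b
2) 175.781ms=3/8b +175.781ms=3/8b
3) 351.562ms=3/4b +351.562ms=3/4b
4) 703.125ms=3/2b +390.625ms=5/6b
5) 1093.75ms=7/3b +156.25ms=1/3b
6) 1250.0ms=8/3b +625.0ms=4/3b
Σ=4b of 4 (128bpm 2/4) — PASS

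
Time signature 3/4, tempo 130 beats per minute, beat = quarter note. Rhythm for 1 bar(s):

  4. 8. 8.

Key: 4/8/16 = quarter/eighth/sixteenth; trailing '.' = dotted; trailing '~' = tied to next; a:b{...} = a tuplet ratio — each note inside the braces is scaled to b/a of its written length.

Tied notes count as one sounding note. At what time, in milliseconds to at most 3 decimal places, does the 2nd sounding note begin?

1. 0.0ms @ 0 + 692.308ms (3/2)
2. 692.308ms @ 3/2 + 346.154ms (3/4)
3. 1038.462ms @ 9/4 + 346.154ms (3/4)

note 2 onset = 3/2b = 692.308ms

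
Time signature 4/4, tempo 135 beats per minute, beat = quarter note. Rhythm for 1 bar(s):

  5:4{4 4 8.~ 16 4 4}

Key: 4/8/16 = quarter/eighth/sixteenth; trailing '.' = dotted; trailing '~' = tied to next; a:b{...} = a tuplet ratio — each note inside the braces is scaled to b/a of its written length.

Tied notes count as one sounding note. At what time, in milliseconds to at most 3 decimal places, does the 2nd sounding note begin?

1. 0.0ms @ 0 + 355.556ms (4/5)
2. 355.556ms @ 4/5 + 355.556ms (4/5)
3. 711.111ms @ 8/5 + 355.556ms (4/5)
4. 1066.667ms @ 12/5 + 355.556ms (4/5)
5. 1422.222ms @ 16/5 + 355.556ms (4/5)

note 2 onset = 4/5b = 355.556ms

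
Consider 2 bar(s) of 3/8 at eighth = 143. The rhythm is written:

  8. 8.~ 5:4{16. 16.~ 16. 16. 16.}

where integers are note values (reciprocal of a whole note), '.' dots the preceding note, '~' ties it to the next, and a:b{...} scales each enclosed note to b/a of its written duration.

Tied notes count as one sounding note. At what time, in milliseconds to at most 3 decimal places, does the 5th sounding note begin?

1. 0.0ms @ 0 + 629.371ms (3/2)
2. 629.371ms @ 3/2 + 881.119ms (21/10)
3. 1510.49ms @ 18/5 + 503.497ms (6/5)
4. 2013.986ms @ 24/5 + 251.748ms (3/5)
5. 2265.734ms @ 27/5 + 251.748ms (3/5)

note 5 onset = 27/5b = 2265.734ms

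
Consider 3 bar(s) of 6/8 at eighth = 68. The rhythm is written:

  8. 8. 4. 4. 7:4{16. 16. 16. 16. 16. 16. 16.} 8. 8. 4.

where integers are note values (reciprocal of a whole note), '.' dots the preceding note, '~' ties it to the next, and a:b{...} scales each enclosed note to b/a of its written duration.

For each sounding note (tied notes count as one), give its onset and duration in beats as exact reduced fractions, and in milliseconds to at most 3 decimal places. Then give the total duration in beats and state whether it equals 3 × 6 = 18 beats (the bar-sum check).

1) 0.0ms=0b +1323.529ms=3/2b
2) 1323.529ms=3/2b +1323.529ms=3/2b
3) 2647.059ms=3b +2647.059ms=3b
4) 5294.118ms=6b +2647.059ms=3b
5) 7941.176ms=9b +378.151ms=3/7b
6) 8319.328ms=66/7b +378.151ms=3/7b
7) 8697.479ms=69/7b +378.151ms=3/7b
8) 9075.63ms=72/7b +378.151ms=3/7b
9) 9453.782ms=75/7b +378.151ms=3/7b
10) 9831.933ms=78/7b +378.151ms=3/7b
11) 10210.084ms=81/7b +378.151ms=3/7b
12) 10588.235ms=12b +1323.529ms=3/2b
13) 11911.765ms=27/2b +1323.529ms=3/2b
14) 13235.294ms=15b +2647.059ms=3b
Σ=18b of 18 (68bpm 6/8) — PASS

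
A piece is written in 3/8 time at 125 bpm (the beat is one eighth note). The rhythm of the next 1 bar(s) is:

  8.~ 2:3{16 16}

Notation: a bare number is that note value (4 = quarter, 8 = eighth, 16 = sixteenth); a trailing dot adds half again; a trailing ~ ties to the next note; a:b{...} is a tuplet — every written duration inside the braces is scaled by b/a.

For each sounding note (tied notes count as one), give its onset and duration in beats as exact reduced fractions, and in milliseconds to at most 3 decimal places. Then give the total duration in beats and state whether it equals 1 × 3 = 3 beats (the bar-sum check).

1) 0.0ms=0b +1080.0ms=9/4b
2) 1080.0ms=9/4b +360.0ms=3/4b
Σ=3b of 3 (125bpm 3/8) — PASS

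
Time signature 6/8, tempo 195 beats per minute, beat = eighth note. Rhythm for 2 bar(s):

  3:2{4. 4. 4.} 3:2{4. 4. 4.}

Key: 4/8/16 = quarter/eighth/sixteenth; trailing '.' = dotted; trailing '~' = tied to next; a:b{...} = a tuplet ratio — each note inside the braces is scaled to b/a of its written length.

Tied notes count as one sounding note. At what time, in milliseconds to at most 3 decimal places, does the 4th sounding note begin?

note 4 onset = 6b = 1846.154ms

1. 0.0ms @ 0 + 615.385ms (2)
2. 615.385ms @ 2 + 615.385ms (2)
3. 1230.769ms @ 4 + 615.385ms (2)
4. 1846.154ms @ 6 + 615.385ms (2)
5. 2461.538ms @ 8 + 615.385ms (2)
6. 3076.923ms @ 10 + 615.385ms (2)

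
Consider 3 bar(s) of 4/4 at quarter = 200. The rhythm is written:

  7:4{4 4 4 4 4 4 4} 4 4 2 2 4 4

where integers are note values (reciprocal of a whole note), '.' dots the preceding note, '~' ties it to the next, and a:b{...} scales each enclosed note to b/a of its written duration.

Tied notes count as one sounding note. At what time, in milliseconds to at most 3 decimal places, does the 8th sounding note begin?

note 8 onset = 4b = 1200.0ms

1. 0.0ms @ 0 + 171.429ms (4/7)
2. 171.429ms @ 4/7 + 171.429ms (4/7)
3. 342.857ms @ 8/7 + 171.429ms (4/7)
4. 514.286ms @ 12/7 + 171.429ms (4/7)
5. 685.714ms @ 16/7 + 171.429ms (4/7)
6. 857.143ms @ 20/7 + 171.429ms (4/7)
7. 1028.571ms @ 24/7 + 171.429ms (4/7)
8. 1200.0ms @ 4 + 300.0ms (1)
9. 1500.0ms @ 5 + 300.0ms (1)
10. 1800.0ms @ 6 + 600.0ms (2)
11. 2400.0ms @ 8 + 600.0ms (2)
12. 3000.0ms @ 10 + 300.0ms (1)
13. 3300.0ms @ 11 + 300.0ms (1)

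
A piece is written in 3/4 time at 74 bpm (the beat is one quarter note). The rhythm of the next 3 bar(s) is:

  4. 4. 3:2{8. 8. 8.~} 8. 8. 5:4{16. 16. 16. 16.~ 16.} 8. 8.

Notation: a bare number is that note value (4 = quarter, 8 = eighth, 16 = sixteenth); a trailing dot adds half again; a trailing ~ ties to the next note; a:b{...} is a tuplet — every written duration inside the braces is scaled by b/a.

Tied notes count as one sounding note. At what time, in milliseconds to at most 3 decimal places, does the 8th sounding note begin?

1. 0.0ms @ 0 + 1216.216ms (3/2)
2. 1216.216ms @ 3/2 + 1216.216ms (3/2)
3. 2432.432ms @ 3 + 405.405ms (1/2)
4. 2837.838ms @ 7/2 + 405.405ms (1/2)
5. 3243.243ms @ 4 + 1013.514ms (5/4)
6. 4256.757ms @ 21/4 + 608.108ms (3/4)
7. 4864.865ms @ 6 + 243.243ms (3/10)
8. 5108.108ms @ 63/10 + 243.243ms (3/10)
9. 5351.351ms @ 33/5 + 243.243ms (3/10)
10. 5594.595ms @ 69/10 + 486.486ms (3/5)
11. 6081.081ms @ 15/2 + 608.108ms (3/4)
12. 6689.189ms @ 33/4 + 608.108ms (3/4)

note 8 onset = 63/10b = 5108.108ms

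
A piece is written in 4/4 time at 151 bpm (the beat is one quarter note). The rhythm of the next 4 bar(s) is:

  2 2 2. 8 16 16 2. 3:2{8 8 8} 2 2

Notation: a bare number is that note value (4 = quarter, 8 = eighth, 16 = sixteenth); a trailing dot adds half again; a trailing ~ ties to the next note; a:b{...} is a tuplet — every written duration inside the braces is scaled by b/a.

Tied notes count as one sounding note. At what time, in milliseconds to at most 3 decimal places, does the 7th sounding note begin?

1. 0.0ms @ 0 + 794.702ms (2)
2. 794.702ms @ 2 + 794.702ms (2)
3. 1589.404ms @ 4 + 1192.053ms (3)
4. 2781.457ms @ 7 + 198.675ms (1/2)
5. 2980.132ms @ 15/2 + 99.338ms (1/4)
6. 3079.47ms @ 31/4 + 99.338ms (1/4)
7. 3178.808ms @ 8 + 1192.053ms (3)
8. 4370.861ms @ 11 + 132.45ms (1/3)
9. 4503.311ms @ 34/3 + 132.45ms (1/3)
10. 4635.762ms @ 35/3 + 132.45ms (1/3)
11. 4768.212ms @ 12 + 794.702ms (2)
12. 5562.914ms @ 14 + 794.702ms (2)

note 7 onset = 8b = 3178.808ms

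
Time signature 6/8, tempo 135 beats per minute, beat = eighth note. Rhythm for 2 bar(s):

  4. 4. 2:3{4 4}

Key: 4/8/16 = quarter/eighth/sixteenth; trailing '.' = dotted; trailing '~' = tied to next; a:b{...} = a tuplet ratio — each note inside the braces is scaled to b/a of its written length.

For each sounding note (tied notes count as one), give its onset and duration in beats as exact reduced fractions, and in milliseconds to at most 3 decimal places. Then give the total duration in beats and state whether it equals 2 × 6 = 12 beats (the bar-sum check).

1) 0.0ms=0b +1333.333ms=3b
2) 1333.333ms=3b +1333.333ms=3b
3) 2666.667ms=6b +1333.333ms=3b
4) 4000.0ms=9b +1333.333ms=3b
Σ=12b of 12 (135bpm 6/8) — PASS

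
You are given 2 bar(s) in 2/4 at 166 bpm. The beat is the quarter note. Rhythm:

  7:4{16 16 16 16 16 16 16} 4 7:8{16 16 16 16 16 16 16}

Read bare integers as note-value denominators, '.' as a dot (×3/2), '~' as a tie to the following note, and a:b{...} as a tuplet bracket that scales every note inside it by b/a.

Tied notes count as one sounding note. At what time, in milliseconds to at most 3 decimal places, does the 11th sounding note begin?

note 11 onset = 18/7b = 929.432ms

1. 0.0ms @ 0 + 51.635ms (1/7)
2. 51.635ms @ 1/7 + 51.635ms (1/7)
3. 103.27ms @ 2/7 + 51.635ms (1/7)
4. 154.905ms @ 3/7 + 51.635ms (1/7)
5. 206.54ms @ 4/7 + 51.635ms (1/7)
6. 258.176ms @ 5/7 + 51.635ms (1/7)
7. 309.811ms @ 6/7 + 51.635ms (1/7)
8. 361.446ms @ 1 + 361.446ms (1)
9. 722.892ms @ 2 + 103.27ms (2/7)
10. 826.162ms @ 16/7 + 103.27ms (2/7)
11. 929.432ms @ 18/7 + 103.27ms (2/7)
12. 1032.702ms @ 20/7 + 103.27ms (2/7)
13. 1135.972ms @ 22/7 + 103.27ms (2/7)
14. 1239.243ms @ 24/7 + 103.27ms (2/7)
15. 1342.513ms @ 26/7 + 103.27ms (2/7)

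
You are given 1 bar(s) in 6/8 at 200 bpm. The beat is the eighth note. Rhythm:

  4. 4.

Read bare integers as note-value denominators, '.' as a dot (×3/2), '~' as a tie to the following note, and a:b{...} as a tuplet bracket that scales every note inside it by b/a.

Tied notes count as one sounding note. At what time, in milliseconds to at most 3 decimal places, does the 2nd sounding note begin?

1. 0.0ms @ 0 + 900.0ms (3)
2. 900.0ms @ 3 + 900.0ms (3)

note 2 onset = 3b = 900.0ms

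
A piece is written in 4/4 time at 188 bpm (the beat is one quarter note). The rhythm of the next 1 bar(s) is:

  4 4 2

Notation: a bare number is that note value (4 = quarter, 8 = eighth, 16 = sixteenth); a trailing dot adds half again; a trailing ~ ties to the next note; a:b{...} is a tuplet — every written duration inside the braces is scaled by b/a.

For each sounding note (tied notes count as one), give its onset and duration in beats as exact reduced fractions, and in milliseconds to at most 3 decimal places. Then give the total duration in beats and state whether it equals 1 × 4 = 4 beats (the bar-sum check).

1) 0.0ms=0b +319.149ms=1b
2) 319.149ms=1b +319.149ms=1b
3) 638.298ms=2b +638.298ms=2b
Σ=4b of 4 (188bpm 4/4) — PASS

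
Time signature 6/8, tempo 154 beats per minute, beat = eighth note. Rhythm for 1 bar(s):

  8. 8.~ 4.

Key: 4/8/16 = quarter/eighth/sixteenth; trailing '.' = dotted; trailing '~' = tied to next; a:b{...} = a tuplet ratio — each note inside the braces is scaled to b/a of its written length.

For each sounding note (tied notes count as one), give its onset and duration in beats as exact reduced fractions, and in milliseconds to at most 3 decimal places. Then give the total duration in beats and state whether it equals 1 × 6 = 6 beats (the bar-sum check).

1) 0.0ms=0b +584.416ms=3/2b
2) 584.416ms=3/2b +1753.247ms=9/2b
Σ=6b of 6 (154bpm 6/8) — PASS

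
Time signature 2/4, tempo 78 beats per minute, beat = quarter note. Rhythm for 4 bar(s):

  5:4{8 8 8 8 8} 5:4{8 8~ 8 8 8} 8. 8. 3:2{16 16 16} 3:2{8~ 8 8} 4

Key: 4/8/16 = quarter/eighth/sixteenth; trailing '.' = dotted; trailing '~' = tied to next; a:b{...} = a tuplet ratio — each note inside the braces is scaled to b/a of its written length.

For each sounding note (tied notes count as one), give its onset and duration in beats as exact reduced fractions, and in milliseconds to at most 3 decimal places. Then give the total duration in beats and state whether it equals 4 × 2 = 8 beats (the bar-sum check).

1) 0.0ms=0b +307.692ms=2/5b
2) 307.692ms=2/5b +307.692ms=2/5b
3) 615.385ms=4/5b +307.692ms=2/5b
4) 923.077ms=6/5b +307.692ms=2/5b
5) 1230.769ms=8/5b +307.692ms=2/5b
6) 1538.462ms=2b +307.692ms=2/5b
7) 1846.154ms=12/5b +615.385ms=4/5b
8) 2461.538ms=16/5b +307.692ms=2/5b
9) 2769.231ms=18/5b +307.692ms=2/5b
10) 3076.923ms=4b +576.923ms=3/4b
11) 3653.846ms=19/4b +576.923ms=3/4b
12) 4230.769ms=11/2b +128.205ms=1/6b
13) 4358.974ms=17/3b +128.205ms=1/6b
14) 4487.179ms=35/6b +128.205ms=1/6b
15) 4615.385ms=6b +512.821ms=2/3b
16) 5128.205ms=20/3b +256.41ms=1/3b
17) 5384.615ms=7b +769.231ms=1b
Σ=8b of 8 (78bpm 2/4) — PASS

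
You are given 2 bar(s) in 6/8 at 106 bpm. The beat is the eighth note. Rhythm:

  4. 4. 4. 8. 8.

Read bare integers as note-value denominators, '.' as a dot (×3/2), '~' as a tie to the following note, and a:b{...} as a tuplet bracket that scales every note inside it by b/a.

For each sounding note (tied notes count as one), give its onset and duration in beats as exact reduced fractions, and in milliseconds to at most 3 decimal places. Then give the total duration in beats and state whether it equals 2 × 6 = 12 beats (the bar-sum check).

1) 0.0ms=0b +1698.113ms=3b
2) 1698.113ms=3b +1698.113ms=3b
3) 3396.226ms=6b +1698.113ms=3b
4) 5094.34ms=9b +849.057ms=3/2b
5) 5943.396ms=21/2b +849.057ms=3/2b
Σ=12b of 12 (106bpm 6/8) — PASS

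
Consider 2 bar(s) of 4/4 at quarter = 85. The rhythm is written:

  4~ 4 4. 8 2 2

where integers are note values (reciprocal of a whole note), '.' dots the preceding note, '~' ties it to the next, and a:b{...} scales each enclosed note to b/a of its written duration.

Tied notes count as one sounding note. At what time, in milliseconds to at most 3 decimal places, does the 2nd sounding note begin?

1. 0.0ms @ 0 + 1411.765ms (2)
2. 1411.765ms @ 2 + 1058.824ms (3/2)
3. 2470.588ms @ 7/2 + 352.941ms (1/2)
4. 2823.529ms @ 4 + 1411.765ms (2)
5. 4235.294ms @ 6 + 1411.765ms (2)

note 2 onset = 2b = 1411.765ms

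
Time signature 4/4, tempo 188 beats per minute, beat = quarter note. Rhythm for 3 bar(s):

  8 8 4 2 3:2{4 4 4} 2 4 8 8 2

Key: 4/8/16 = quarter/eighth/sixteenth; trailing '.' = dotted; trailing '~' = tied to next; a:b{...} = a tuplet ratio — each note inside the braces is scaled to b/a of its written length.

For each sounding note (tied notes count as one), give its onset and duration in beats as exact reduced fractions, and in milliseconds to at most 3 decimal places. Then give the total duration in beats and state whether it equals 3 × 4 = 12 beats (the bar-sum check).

1) 0.0ms=0b +159.574ms=1/2b
2) 159.574ms=1/2b +159.574ms=1/2b
3) 319.149ms=1b +319.149ms=1b
4) 638.298ms=2b +638.298ms=2b
5) 1276.596ms=4b +212.766ms=2/3b
6) 1489.362ms=14/3b +212.766ms=2/3b
7) 1702.128ms=16/3b +212.766ms=2/3b
8) 1914.894ms=6b +638.298ms=2b
9) 2553.191ms=8b +319.149ms=1b
10) 2872.34ms=9b +159.574ms=1/2b
11) 3031.915ms=19/2b +159.574ms=1/2b
12) 3191.489ms=10b +638.298ms=2b
Σ=12b of 12 (188bpm 4/4) — PASS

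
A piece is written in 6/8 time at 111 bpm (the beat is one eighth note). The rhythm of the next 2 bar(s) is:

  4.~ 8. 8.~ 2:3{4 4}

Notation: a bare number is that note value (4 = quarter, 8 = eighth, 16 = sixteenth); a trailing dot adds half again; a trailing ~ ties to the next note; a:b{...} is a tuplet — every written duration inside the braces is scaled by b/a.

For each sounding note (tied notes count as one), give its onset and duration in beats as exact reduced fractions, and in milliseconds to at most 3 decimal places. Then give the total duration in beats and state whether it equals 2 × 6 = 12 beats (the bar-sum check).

1) 0.0ms=0b +2432.432ms=9/2b
2) 2432.432ms=9/2b +2432.432ms=9/2b
3) 4864.865ms=9b +1621.622ms=3b
Σ=12b of 12 (111bpm 6/8) — PASS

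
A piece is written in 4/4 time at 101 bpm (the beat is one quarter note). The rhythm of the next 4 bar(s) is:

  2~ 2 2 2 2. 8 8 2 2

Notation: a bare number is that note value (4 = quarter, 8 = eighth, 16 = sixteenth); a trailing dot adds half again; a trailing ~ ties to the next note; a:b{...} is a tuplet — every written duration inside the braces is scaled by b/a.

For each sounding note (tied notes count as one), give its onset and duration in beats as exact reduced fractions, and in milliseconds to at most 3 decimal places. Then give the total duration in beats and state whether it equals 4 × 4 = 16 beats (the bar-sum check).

1) 0.0ms=0b +2376.238ms=4b
2) 2376.238ms=4b +1188.119ms=2b
3) 3564.356ms=6b +1188.119ms=2b
4) 4752.475ms=8b +1782.178ms=3b
5) 6534.653ms=11b +297.03ms=1/2b
6) 6831.683ms=23/2b +297.03ms=1/2b
7) 7128.713ms=12b +1188.119ms=2b
8) 8316.832ms=14b +1188.119ms=2b
Σ=16b of 16 (101bpm 4/4) — PASS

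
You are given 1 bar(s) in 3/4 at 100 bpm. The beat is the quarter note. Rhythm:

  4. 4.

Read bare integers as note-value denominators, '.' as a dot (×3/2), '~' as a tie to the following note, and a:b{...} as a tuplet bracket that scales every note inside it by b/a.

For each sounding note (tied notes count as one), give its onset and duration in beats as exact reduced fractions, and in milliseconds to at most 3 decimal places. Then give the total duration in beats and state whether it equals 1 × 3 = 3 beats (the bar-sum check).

1) 0.0ms=0b +900.0ms=3/2b
2) 900.0ms=3/2b +900.0ms=3/2b
Σ=3b of 3 (100bpm 3/4) — PASS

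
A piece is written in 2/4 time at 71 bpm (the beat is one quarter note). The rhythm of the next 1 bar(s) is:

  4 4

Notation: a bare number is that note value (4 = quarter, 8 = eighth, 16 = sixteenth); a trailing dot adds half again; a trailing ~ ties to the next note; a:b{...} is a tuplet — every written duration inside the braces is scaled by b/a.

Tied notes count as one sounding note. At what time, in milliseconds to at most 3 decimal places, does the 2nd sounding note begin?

note 2 onset = 1b = 845.07ms

1. 0.0ms @ 0 + 845.07ms (1)
2. 845.07ms @ 1 + 845.07ms (1)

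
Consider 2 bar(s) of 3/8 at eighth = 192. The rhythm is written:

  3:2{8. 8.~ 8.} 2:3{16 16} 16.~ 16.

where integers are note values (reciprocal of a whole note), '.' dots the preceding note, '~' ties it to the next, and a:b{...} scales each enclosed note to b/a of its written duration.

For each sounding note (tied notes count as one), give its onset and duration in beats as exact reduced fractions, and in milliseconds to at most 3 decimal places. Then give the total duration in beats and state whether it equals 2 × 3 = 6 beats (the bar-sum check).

1) 0.0ms=0b +312.5ms=1b
2) 312.5ms=1b +625.0ms=2b
3) 937.5ms=3b +234.375ms=3/4b
4) 1171.875ms=15/4b +234.375ms=3/4b
5) 1406.25ms=9/2b +468.75ms=3/2b
Σ=6b of 6 (192bpm 3/8) — PASS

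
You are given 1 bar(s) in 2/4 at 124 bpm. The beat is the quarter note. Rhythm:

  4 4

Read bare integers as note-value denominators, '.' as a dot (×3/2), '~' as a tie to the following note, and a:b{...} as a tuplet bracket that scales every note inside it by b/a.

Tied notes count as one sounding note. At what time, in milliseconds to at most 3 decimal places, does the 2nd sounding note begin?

note 2 onset = 1b = 483.871ms

1. 0.0ms @ 0 + 483.871ms (1)
2. 483.871ms @ 1 + 483.871ms (1)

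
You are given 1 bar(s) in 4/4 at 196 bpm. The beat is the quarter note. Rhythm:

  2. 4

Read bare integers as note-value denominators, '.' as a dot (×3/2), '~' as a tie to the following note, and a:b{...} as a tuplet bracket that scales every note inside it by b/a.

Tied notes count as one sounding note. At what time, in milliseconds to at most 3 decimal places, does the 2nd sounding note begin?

1. 0.0ms @ 0 + 918.367ms (3)
2. 918.367ms @ 3 + 306.122ms (1)

note 2 onset = 3b = 918.367ms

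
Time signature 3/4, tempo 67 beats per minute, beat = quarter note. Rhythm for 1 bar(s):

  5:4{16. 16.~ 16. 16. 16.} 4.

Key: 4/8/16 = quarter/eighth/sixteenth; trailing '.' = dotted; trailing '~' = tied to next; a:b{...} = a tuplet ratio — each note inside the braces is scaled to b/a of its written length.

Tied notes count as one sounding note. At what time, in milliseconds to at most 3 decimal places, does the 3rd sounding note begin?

note 3 onset = 9/10b = 805.97ms

1. 0.0ms @ 0 + 268.657ms (3/10)
2. 268.657ms @ 3/10 + 537.313ms (3/5)
3. 805.97ms @ 9/10 + 268.657ms (3/10)
4. 1074.627ms @ 6/5 + 268.657ms (3/10)
5. 1343.284ms @ 3/2 + 1343.284ms (3/2)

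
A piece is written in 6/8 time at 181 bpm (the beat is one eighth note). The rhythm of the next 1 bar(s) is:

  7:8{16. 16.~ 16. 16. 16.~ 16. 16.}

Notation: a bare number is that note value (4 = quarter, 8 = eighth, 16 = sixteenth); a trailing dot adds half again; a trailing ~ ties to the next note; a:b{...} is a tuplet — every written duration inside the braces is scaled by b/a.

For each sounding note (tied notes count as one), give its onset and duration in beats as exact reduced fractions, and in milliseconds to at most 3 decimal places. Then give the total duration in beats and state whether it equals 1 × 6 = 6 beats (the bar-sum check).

1) 0.0ms=0b +284.136ms=6/7b
2) 284.136ms=6/7b +568.272ms=12/7b
3) 852.407ms=18/7b +284.136ms=6/7b
4) 1136.543ms=24/7b +568.272ms=12/7b
5) 1704.815ms=36/7b +284.136ms=6/7b
Σ=6b of 6 (181bpm 6/8) — PASS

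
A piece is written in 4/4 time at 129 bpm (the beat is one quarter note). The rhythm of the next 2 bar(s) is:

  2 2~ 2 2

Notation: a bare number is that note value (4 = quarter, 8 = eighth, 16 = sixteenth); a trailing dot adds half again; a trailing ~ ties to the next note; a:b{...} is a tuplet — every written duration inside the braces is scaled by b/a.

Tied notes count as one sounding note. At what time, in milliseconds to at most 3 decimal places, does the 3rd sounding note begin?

note 3 onset = 6b = 2790.698ms

1. 0.0ms @ 0 + 930.233ms (2)
2. 930.233ms @ 2 + 1860.465ms (4)
3. 2790.698ms @ 6 + 930.233ms (2)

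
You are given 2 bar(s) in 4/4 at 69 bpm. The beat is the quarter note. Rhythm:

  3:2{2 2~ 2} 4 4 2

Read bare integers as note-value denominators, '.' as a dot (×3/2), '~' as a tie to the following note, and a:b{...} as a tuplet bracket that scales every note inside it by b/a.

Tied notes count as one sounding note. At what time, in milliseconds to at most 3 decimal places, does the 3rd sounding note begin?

note 3 onset = 4b = 3478.261ms

1. 0.0ms @ 0 + 1159.42ms (4/3)
2. 1159.42ms @ 4/3 + 2318.841ms (8/3)
3. 3478.261ms @ 4 + 869.565ms (1)
4. 4347.826ms @ 5 + 869.565ms (1)
5. 5217.391ms @ 6 + 1739.13ms (2)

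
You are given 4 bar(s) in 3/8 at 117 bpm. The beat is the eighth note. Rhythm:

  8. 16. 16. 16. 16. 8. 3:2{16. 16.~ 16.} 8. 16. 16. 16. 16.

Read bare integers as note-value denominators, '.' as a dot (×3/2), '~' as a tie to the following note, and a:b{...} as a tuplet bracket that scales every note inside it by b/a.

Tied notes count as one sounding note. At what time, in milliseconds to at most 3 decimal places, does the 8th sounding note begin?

1. 0.0ms @ 0 + 769.231ms (3/2)
2. 769.231ms @ 3/2 + 384.615ms (3/4)
3. 1153.846ms @ 9/4 + 384.615ms (3/4)
4. 1538.462ms @ 3 + 384.615ms (3/4)
5. 1923.077ms @ 15/4 + 384.615ms (3/4)
6. 2307.692ms @ 9/2 + 769.231ms (3/2)
7. 3076.923ms @ 6 + 256.41ms (1/2)
8. 3333.333ms @ 13/2 + 512.821ms (1)
9. 3846.154ms @ 15/2 + 769.231ms (3/2)
10. 4615.385ms @ 9 + 384.615ms (3/4)
11. 5000.0ms @ 39/4 + 384.615ms (3/4)
12. 5384.615ms @ 21/2 + 384.615ms (3/4)
13. 5769.231ms @ 45/4 + 384.615ms (3/4)

note 8 onset = 13/2b = 3333.333ms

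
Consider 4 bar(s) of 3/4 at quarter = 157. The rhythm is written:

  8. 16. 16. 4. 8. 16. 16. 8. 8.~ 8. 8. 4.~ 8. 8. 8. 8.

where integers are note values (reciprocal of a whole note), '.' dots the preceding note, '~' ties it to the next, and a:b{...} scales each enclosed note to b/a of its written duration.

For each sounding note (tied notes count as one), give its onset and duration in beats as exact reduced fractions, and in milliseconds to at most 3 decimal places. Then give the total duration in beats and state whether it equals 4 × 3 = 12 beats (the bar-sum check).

1) 0.0ms=0b +286.624ms=3/4b
2) 286.624ms=3/4b +143.312ms=3/8b
3) 429.936ms=9/8b +143.312ms=3/8b
4) 573.248ms=3/2b +573.248ms=3/2b
5) 1146.497ms=3b +286.624ms=3/4b
6) 1433.121ms=15/4b +143.312ms=3/8b
7) 1576.433ms=33/8b +143.312ms=3/8b
8) 1719.745ms=9/2b +286.624ms=3/4b
9) 2006.369ms=21/4b +573.248ms=3/2b
10) 2579.618ms=27/4b +286.624ms=3/4b
11) 2866.242ms=15/2b +859.873ms=9/4b
12) 3726.115ms=39/4b +286.624ms=3/4b
13) 4012.739ms=21/2b +286.624ms=3/4b
14) 4299.363ms=45/4b +286.624ms=3/4b
Σ=12b of 12 (157bpm 3/4) — PASS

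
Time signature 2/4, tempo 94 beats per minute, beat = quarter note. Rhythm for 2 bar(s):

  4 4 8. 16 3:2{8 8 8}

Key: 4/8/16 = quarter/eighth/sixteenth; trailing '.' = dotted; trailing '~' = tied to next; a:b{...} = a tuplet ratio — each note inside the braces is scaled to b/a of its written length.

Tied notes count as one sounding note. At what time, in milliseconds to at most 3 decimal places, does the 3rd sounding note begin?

note 3 onset = 2b = 1276.596ms

1. 0.0ms @ 0 + 638.298ms (1)
2. 638.298ms @ 1 + 638.298ms (1)
3. 1276.596ms @ 2 + 478.723ms (3/4)
4. 1755.319ms @ 11/4 + 159.574ms (1/4)
5. 1914.894ms @ 3 + 212.766ms (1/3)
6. 2127.66ms @ 10/3 + 212.766ms (1/3)
7. 2340.426ms @ 11/3 + 212.766ms (1/3)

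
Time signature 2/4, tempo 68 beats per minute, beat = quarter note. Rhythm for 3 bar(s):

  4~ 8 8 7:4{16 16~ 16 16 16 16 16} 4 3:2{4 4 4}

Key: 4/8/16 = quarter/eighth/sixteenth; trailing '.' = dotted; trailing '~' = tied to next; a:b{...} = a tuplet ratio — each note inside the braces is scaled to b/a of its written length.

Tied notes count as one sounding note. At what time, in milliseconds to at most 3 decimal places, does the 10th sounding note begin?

note 10 onset = 4b = 3529.412ms

1. 0.0ms @ 0 + 1323.529ms (3/2)
2. 1323.529ms @ 3/2 + 441.176ms (1/2)
3. 1764.706ms @ 2 + 126.05ms (1/7)
4. 1890.756ms @ 15/7 + 252.101ms (2/7)
5. 2142.857ms @ 17/7 + 126.05ms (1/7)
6. 2268.908ms @ 18/7 + 126.05ms (1/7)
7. 2394.958ms @ 19/7 + 126.05ms (1/7)
8. 2521.008ms @ 20/7 + 126.05ms (1/7)
9. 2647.059ms @ 3 + 882.353ms (1)
10. 3529.412ms @ 4 + 588.235ms (2/3)
11. 4117.647ms @ 14/3 + 588.235ms (2/3)
12. 4705.882ms @ 16/3 + 588.235ms (2/3)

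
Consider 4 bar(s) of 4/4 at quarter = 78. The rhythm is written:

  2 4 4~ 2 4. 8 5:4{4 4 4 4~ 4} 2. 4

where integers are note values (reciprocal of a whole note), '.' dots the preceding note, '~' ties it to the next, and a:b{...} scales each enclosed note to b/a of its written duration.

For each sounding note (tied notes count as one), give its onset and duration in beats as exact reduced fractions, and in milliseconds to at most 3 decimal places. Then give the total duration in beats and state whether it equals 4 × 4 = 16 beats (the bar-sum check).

1) 0.0ms=0b +1538.462ms=2b
2) 1538.462ms=2b +769.231ms=1b
3) 2307.692ms=3b +2307.692ms=3b
4) 4615.385ms=6b +1153.846ms=3/2b
5) 5769.231ms=15/2b +384.615ms=1/2b
6) 6153.846ms=8b +615.385ms=4/5b
7) 6769.231ms=44/5b +615.385ms=4/5b
8) 7384.615ms=48/5b +615.385ms=4/5b
9) 8000.0ms=52/5b +1230.769ms=8/5b
10) 9230.769ms=12b +2307.692ms=3b
11) 11538.462ms=15b +769.231ms=1b
Σ=16b of 16 (78bpm 4/4) — PASS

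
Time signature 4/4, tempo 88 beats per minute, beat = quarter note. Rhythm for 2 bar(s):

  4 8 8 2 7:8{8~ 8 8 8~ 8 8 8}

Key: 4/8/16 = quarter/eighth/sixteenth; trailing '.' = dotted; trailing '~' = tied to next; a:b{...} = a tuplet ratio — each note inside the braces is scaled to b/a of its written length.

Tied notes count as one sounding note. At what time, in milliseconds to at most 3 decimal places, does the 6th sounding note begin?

1. 0.0ms @ 0 + 681.818ms (1)
2. 681.818ms @ 1 + 340.909ms (1/2)
3. 1022.727ms @ 3/2 + 340.909ms (1/2)
4. 1363.636ms @ 2 + 1363.636ms (2)
5. 2727.273ms @ 4 + 779.221ms (8/7)
6. 3506.494ms @ 36/7 + 389.61ms (4/7)
7. 3896.104ms @ 40/7 + 779.221ms (8/7)
8. 4675.325ms @ 48/7 + 389.61ms (4/7)
9. 5064.935ms @ 52/7 + 389.61ms (4/7)

note 6 onset = 36/7b = 3506.494ms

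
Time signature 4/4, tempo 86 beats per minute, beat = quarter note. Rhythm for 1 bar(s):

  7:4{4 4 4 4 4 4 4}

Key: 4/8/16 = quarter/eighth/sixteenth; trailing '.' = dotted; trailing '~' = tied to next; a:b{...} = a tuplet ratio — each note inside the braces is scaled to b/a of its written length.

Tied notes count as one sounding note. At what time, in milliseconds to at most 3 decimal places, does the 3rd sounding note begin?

note 3 onset = 8/7b = 797.342ms

1. 0.0ms @ 0 + 398.671ms (4/7)
2. 398.671ms @ 4/7 + 398.671ms (4/7)
3. 797.342ms @ 8/7 + 398.671ms (4/7)
4. 1196.013ms @ 12/7 + 398.671ms (4/7)
5. 1594.684ms @ 16/7 + 398.671ms (4/7)
6. 1993.355ms @ 20/7 + 398.671ms (4/7)
7. 2392.027ms @ 24/7 + 398.671ms (4/7)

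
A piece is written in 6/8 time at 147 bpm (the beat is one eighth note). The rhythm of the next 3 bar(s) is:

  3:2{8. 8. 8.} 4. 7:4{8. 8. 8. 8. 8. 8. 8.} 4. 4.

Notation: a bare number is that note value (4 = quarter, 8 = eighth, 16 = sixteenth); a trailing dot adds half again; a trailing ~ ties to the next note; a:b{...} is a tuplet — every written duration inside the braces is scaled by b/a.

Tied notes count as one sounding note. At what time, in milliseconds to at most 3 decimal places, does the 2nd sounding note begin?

note 2 onset = 1b = 408.163ms

1. 0.0ms @ 0 + 408.163ms (1)
2. 408.163ms @ 1 + 408.163ms (1)
3. 816.327ms @ 2 + 408.163ms (1)
4. 1224.49ms @ 3 + 1224.49ms (3)
5. 2448.98ms @ 6 + 349.854ms (6/7)
6. 2798.834ms @ 48/7 + 349.854ms (6/7)
7. 3148.688ms @ 54/7 + 349.854ms (6/7)
8. 3498.542ms @ 60/7 + 349.854ms (6/7)
9. 3848.397ms @ 66/7 + 349.854ms (6/7)
10. 4198.251ms @ 72/7 + 349.854ms (6/7)
11. 4548.105ms @ 78/7 + 349.854ms (6/7)
12. 4897.959ms @ 12 + 1224.49ms (3)
13. 6122.449ms @ 15 + 1224.49ms (3)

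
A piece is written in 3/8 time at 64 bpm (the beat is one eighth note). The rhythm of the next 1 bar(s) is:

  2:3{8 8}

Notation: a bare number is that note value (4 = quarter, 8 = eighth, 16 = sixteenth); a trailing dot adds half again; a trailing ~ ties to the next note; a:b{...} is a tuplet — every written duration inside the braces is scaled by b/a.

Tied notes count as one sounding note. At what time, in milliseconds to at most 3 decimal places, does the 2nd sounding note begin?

note 2 onset = 3/2b = 1406.25ms

1. 0.0ms @ 0 + 1406.25ms (3/2)
2. 1406.25ms @ 3/2 + 1406.25ms (3/2)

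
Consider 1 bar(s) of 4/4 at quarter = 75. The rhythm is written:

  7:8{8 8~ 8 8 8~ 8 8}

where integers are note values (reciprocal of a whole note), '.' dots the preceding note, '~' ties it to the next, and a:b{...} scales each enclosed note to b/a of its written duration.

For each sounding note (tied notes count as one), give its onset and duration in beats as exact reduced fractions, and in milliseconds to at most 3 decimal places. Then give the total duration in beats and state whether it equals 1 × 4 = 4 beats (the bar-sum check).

1) 0.0ms=0b +457.143ms=4/7b
2) 457.143ms=4/7b +914.286ms=8/7b
3) 1371.429ms=12/7b +457.143ms=4/7b
4) 1828.571ms=16/7b +914.286ms=8/7b
5) 2742.857ms=24/7b +457.143ms=4/7b
Σ=4b of 4 (75bpm 4/4) — PASS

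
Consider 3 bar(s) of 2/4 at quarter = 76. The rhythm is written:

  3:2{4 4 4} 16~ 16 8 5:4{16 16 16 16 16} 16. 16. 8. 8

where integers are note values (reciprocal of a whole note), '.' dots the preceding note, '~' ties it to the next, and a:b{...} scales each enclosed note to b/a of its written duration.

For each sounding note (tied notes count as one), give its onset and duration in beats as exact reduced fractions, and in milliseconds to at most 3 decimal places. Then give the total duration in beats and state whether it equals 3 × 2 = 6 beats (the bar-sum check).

1) 0.0ms=0b +526.316ms=2/3b
2) 526.316ms=2/3b +526.316ms=2/3b
3) 1052.632ms=4/3b +526.316ms=2/3b
4) 1578.947ms=2b +394.737ms=1/2b
5) 1973.684ms=5/2b +394.737ms=1/2b
6) 2368.421ms=3b +157.895ms=1/5b
7) 2526.316ms=16/5b +157.895ms=1/5b
8) 2684.211ms=17/5b +157.895ms=1/5b
9) 2842.105ms=18/5b +157.895ms=1/5b
10) 3000.0ms=19/5b +157.895ms=1/5b
11) 3157.895ms=4b +296.053ms=3/8b
12) 3453.947ms=35/8b +296.053ms=3/8b
13) 3750.0ms=19/4b +592.105ms=3/4b
14) 4342.105ms=11/2b +394.737ms=1/2b
Σ=6b of 6 (76bpm 2/4) — PASS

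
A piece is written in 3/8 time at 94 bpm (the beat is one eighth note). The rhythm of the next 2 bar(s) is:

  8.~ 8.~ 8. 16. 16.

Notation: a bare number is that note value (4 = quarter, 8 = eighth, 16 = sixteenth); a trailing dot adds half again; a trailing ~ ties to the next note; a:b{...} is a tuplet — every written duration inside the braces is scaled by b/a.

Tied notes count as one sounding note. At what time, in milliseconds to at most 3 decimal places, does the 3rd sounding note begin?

1. 0.0ms @ 0 + 2872.34ms (9/2)
2. 2872.34ms @ 9/2 + 478.723ms (3/4)
3. 3351.064ms @ 21/4 + 478.723ms (3/4)

note 3 onset = 21/4b = 3351.064ms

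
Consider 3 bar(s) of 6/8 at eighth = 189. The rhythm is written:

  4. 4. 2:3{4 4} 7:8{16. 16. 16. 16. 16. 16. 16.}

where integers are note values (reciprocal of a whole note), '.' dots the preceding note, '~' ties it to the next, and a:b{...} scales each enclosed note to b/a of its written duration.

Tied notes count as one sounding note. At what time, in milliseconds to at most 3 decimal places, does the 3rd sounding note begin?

1. 0.0ms @ 0 + 952.381ms (3)
2. 952.381ms @ 3 + 952.381ms (3)
3. 1904.762ms @ 6 + 952.381ms (3)
4. 2857.143ms @ 9 + 952.381ms (3)
5. 3809.524ms @ 12 + 272.109ms (6/7)
6. 4081.633ms @ 90/7 + 272.109ms (6/7)
7. 4353.741ms @ 96/7 + 272.109ms (6/7)
8. 4625.85ms @ 102/7 + 272.109ms (6/7)
9. 4897.959ms @ 108/7 + 272.109ms (6/7)
10. 5170.068ms @ 114/7 + 272.109ms (6/7)
11. 5442.177ms @ 120/7 + 272.109ms (6/7)

note 3 onset = 6b = 1904.762ms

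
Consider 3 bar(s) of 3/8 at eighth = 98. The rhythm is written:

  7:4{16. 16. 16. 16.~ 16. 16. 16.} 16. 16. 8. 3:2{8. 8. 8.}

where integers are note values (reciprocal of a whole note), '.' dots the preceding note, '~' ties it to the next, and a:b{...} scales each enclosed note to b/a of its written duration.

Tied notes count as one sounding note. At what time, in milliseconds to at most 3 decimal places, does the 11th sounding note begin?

note 11 onset = 7b = 4285.714ms

1. 0.0ms @ 0 + 262.391ms (3/7)
2. 262.391ms @ 3/7 + 262.391ms (3/7)
3. 524.781ms @ 6/7 + 262.391ms (3/7)
4. 787.172ms @ 9/7 + 524.781ms (6/7)
5. 1311.953ms @ 15/7 + 262.391ms (3/7)
6. 1574.344ms @ 18/7 + 262.391ms (3/7)
7. 1836.735ms @ 3 + 459.184ms (3/4)
8. 2295.918ms @ 15/4 + 459.184ms (3/4)
9. 2755.102ms @ 9/2 + 918.367ms (3/2)
10. 3673.469ms @ 6 + 612.245ms (1)
11. 4285.714ms @ 7 + 612.245ms (1)
12. 4897.959ms @ 8 + 612.245ms (1)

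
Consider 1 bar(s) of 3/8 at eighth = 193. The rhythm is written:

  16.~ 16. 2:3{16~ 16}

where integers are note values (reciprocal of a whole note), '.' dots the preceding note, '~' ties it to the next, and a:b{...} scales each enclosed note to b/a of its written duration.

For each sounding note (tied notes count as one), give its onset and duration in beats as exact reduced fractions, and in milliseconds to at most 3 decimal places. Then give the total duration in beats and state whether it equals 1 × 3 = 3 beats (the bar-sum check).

1) 0.0ms=0b +466.321ms=3/2b
2) 466.321ms=3/2b +466.321ms=3/2b
Σ=3b of 3 (193bpm 3/8) — PASS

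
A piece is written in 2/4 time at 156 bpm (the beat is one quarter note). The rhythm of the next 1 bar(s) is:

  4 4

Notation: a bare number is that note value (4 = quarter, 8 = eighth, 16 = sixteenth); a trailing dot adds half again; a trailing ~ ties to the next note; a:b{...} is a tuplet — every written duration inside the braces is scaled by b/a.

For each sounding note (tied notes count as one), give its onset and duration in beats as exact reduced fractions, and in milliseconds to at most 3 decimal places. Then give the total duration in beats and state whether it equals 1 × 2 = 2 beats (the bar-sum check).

1) 0.0ms=0b +384.615ms=1b
2) 384.615ms=1b +384.615ms=1b
Σ=2b of 2 (156bpm 2/4) — PASS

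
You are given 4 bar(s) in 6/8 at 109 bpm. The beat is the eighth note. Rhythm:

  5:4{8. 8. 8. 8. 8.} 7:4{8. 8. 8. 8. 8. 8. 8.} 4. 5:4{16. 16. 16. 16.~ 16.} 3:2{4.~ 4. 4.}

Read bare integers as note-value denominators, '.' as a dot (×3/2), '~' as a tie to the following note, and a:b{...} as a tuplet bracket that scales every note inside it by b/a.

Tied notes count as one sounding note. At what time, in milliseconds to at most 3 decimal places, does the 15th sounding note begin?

1. 0.0ms @ 0 + 660.55ms (6/5)
2. 660.55ms @ 6/5 + 660.55ms (6/5)
3. 1321.101ms @ 12/5 + 660.55ms (6/5)
4. 1981.651ms @ 18/5 + 660.55ms (6/5)
5. 2642.202ms @ 24/5 + 660.55ms (6/5)
6. 3302.752ms @ 6 + 471.822ms (6/7)
7. 3774.574ms @ 48/7 + 471.822ms (6/7)
8. 4246.396ms @ 54/7 + 471.822ms (6/7)
9. 4718.218ms @ 60/7 + 471.822ms (6/7)
10. 5190.039ms @ 66/7 + 471.822ms (6/7)
11. 5661.861ms @ 72/7 + 471.822ms (6/7)
12. 6133.683ms @ 78/7 + 471.822ms (6/7)
13. 6605.505ms @ 12 + 1651.376ms (3)
14. 8256.881ms @ 15 + 330.275ms (3/5)
15. 8587.156ms @ 78/5 + 330.275ms (3/5)
16. 8917.431ms @ 81/5 + 330.275ms (3/5)
17. 9247.706ms @ 84/5 + 660.55ms (6/5)
18. 9908.257ms @ 18 + 2201.835ms (4)
19. 12110.092ms @ 22 + 1100.917ms (2)

note 15 onset = 78/5b = 8587.156ms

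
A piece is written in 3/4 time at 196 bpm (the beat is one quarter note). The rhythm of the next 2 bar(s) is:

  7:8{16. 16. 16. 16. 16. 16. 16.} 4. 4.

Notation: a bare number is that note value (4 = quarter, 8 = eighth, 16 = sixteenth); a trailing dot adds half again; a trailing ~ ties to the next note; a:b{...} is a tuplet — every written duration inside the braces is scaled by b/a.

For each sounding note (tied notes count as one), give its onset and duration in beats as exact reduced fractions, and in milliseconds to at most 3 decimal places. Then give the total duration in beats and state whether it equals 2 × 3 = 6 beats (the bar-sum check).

1) 0.0ms=0b +131.195ms=3/7b
2) 131.195ms=3/7b +131.195ms=3/7b
3) 262.391ms=6/7b +131.195ms=3/7b
4) 393.586ms=9/7b +131.195ms=3/7b
5) 524.781ms=12/7b +131.195ms=3/7b
6) 655.977ms=15/7b +131.195ms=3/7b
7) 787.172ms=18/7b +131.195ms=3/7b
8) 918.367ms=3b +459.184ms=3/2b
9) 1377.551ms=9/2b +459.184ms=3/2b
Σ=6b of 6 (196bpm 3/4) — PASS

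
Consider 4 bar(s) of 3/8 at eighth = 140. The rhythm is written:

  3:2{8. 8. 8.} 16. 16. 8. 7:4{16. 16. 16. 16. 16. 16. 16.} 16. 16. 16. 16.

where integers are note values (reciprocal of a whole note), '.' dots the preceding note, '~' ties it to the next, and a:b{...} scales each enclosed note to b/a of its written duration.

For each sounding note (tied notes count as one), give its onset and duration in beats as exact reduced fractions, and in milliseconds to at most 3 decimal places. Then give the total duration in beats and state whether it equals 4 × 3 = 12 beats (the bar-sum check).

1) 0.0ms=0b +428.571ms=1b
2) 428.571ms=1b +428.571ms=1b
3) 857.143ms=2b +428.571ms=1b
4) 1285.714ms=3b +321.429ms=3/4b
5) 1607.143ms=15/4b +321.429ms=3/4b
6) 1928.571ms=9/2b +642.857ms=3/2b
7) 2571.429ms=6b +183.673ms=3/7b
8) 2755.102ms=45/7b +183.673ms=3/7b
9) 2938.776ms=48/7b +183.673ms=3/7b
10) 3122.449ms=51/7b +183.673ms=3/7b
11) 3306.122ms=54/7b +183.673ms=3/7b
12) 3489.796ms=57/7b +183.673ms=3/7b
13) 3673.469ms=60/7b +183.673ms=3/7b
14) 3857.143ms=9b +321.429ms=3/4b
15) 4178.571ms=39/4b +321.429ms=3/4b
16) 4500.0ms=21/2b +321.429ms=3/4b
17) 4821.429ms=45/4b +321.429ms=3/4b
Σ=12b of 12 (140bpm 3/8) — PASS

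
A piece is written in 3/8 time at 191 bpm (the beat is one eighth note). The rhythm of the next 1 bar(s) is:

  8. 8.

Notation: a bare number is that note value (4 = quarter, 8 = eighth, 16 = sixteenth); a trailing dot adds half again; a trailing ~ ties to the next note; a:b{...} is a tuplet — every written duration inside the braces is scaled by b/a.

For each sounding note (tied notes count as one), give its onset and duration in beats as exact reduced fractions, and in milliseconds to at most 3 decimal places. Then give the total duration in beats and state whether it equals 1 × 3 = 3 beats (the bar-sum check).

1) 0.0ms=0b +471.204ms=3/2b
2) 471.204ms=3/2b +471.204ms=3/2b
Σ=3b of 3 (191bpm 3/8) — PASS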